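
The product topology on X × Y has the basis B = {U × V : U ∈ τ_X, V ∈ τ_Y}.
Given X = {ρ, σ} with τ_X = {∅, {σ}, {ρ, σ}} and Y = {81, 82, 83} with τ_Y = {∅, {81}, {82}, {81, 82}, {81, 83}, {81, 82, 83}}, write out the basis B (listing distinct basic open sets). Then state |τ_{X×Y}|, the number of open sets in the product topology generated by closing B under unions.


Basis B = {∅ × ∅, {σ} × {81}, {σ} × {82}, {ρ, σ} × {81}, {ρ, σ} × {82}, {σ} × {81, 82}, {σ} × {81, 83}, {σ} × {81, 82, 83}, {ρ, σ} × {81, 82}, {ρ, σ} × {81, 83}, {ρ, σ} × {81, 82, 83}}; |τ_{X×Y}| = 18.

Enumerate products U × V with U ∈ τ_X, V ∈ τ_Y (deduplicated):
  ∅ × ∅ = {} (∅)
  {σ} × {81} = {(σ,81)}
  {σ} × {82} = {(σ,82)}
  {ρ, σ} × {81} = {(ρ,81), (σ,81)}
  {ρ, σ} × {82} = {(ρ,82), (σ,82)}
  {σ} × {81, 82} = {(σ,81), (σ,82)}
  {σ} × {81, 83} = {(σ,81), (σ,83)}
  {σ} × {81, 82, 83} = {(σ,81), (σ,82), (σ,83)}
  {ρ, σ} × {81, 82} = {(ρ,81), (ρ,82), (σ,81), (σ,82)}
  {ρ, σ} × {81, 83} = {(ρ,81), (ρ,83), (σ,81), (σ,83)}
  {ρ, σ} × {81, 82, 83} = {(ρ,81), (ρ,82), (ρ,83), (σ,81), (σ,82), (σ,83)}
These 11 distinct sets form the basis B.
Close under arbitrary unions to get τ_{X×Y}; counting gives |τ_{X×Y}| = 18.


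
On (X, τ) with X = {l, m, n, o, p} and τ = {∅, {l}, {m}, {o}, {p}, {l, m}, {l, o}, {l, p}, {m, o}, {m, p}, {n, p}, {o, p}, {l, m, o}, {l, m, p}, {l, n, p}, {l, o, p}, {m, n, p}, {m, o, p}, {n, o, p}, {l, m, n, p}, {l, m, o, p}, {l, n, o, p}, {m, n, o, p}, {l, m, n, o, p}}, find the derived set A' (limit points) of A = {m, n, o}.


A' = ∅

For each x ∈ X, list the open sets U ∈ τ with x ∈ U, then check whether U ∩ (A ∖ {x}) ≠ ∅ for every such U.
  x = l: open {l} ∋ x has {l} ∩ (A ∖ {l}) = ∅, so x is NOT a limit point.
  x = m: open {m} ∋ x has {m} ∩ (A ∖ {m}) = ∅, so x is NOT a limit point.
  x = n: open {n, p} ∋ x has {n, p} ∩ (A ∖ {n}) = ∅, so x is NOT a limit point.
  x = o: open {o} ∋ x has {o} ∩ (A ∖ {o}) = ∅, so x is NOT a limit point.
  x = p: open {p} ∋ x has {p} ∩ (A ∖ {p}) = ∅, so x is NOT a limit point.
Collecting: A' = ∅.


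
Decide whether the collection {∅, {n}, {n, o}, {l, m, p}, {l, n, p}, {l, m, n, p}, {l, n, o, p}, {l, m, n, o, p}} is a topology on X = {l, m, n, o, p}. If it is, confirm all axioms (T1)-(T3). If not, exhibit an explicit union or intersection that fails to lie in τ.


τ is NOT a topology on X.

Axiom (T1): ∅ ∈ τ? Yes; X ∈ τ? Yes.
Axiom (T2/T3): check pairwise unions and intersections of members of τ.
Counterexample for (T3): {l, m, p} ∩ {l, n, p} = {l, p} ∉ τ. Therefore τ is NOT a topology.


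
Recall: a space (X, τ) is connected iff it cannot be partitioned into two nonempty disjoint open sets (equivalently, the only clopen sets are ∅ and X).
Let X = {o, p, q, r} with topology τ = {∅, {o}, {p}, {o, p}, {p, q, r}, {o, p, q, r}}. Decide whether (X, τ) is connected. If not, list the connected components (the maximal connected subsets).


(X, τ) is disconnected; components = [{o}, {p, q, r}].

Find clopen sets (U ∈ τ with X ∖ U ∈ τ):
  U = ∅, X ∖ U = {o, p, q, r} — both open, so U is clopen.
  U = {o}, X ∖ U = {p, q, r} — both open, so U is clopen.
  U = {p, q, r}, X ∖ U = {o} — both open, so U is clopen.
  U = {o, p, q, r}, X ∖ U = ∅ — both open, so U is clopen.
Nontrivial clopen(s) exist: e.g. {p, q, r}. So (X, τ) is disconnected.
Compute connected components by grouping points that agree on all clopens:
  component: {o}
  component: {p, q, r}


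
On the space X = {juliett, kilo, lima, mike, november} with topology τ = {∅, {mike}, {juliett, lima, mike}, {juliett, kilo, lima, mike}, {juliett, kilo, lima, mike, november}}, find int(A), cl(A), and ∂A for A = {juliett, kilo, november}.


int(A) = ∅, cl(A) = {juliett, kilo, lima, november}, ∂A = {juliett, kilo, lima, november}.

Closed sets in (X, τ) are complements of opens:
  closed(X, τ) = {∅, {november}, {kilo, november}, {juliett, kilo, lima, november}, {juliett, kilo, lima, mike, november}}.
int(A) = ⋃ {U ∈ τ : U ⊆ A}. Opens contained in A: ∅.
Taking the union of these: int(A) = ∅.
cl(A) = ⋂ {C closed : A ⊆ C}. Closed sets containing A: {juliett, kilo, lima, november}, {juliett, kilo, lima, mike, november}.
Intersecting these: cl(A) = {juliett, kilo, lima, november}.
∂A = cl(A) ∖ int(A) = {juliett, kilo, lima, november} ∖ ∅ = {juliett, kilo, lima, november}.


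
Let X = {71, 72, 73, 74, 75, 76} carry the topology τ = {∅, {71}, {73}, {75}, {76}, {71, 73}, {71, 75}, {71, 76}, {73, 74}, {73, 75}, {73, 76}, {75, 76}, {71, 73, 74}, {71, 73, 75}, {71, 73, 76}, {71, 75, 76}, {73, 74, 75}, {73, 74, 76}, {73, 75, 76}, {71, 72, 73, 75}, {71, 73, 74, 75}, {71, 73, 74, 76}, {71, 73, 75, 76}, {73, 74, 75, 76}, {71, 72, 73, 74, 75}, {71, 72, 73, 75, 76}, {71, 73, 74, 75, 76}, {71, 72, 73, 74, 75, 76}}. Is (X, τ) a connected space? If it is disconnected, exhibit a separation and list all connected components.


(X, τ) is disconnected; components = [{76}, {71, 72, 73, 74, 75}].

Find clopen sets (U ∈ τ with X ∖ U ∈ τ):
  U = ∅, X ∖ U = {71, 72, 73, 74, 75, 76} — both open, so U is clopen.
  U = {76}, X ∖ U = {71, 72, 73, 74, 75} — both open, so U is clopen.
  U = {71, 72, 73, 74, 75}, X ∖ U = {76} — both open, so U is clopen.
  U = {71, 72, 73, 74, 75, 76}, X ∖ U = ∅ — both open, so U is clopen.
Nontrivial clopen(s) exist: e.g. {76}. So (X, τ) is disconnected.
Compute connected components by grouping points that agree on all clopens:
  component: {76}
  component: {71, 72, 73, 74, 75}


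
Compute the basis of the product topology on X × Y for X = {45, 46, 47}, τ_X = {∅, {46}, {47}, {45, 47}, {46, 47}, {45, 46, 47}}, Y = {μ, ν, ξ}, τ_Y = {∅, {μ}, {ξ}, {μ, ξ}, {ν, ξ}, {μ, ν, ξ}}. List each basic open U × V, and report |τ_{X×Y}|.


Basis B = {∅ × ∅, {46} × {μ}, {46} × {ξ}, {47} × {μ}, {47} × {ξ}, {45, 47} × {μ}, {45, 47} × {ξ}, {46} × {μ, ξ}, {46, 47} × {μ}, {46} × {ν, ξ}, {46, 47} × {ξ}, {47} × {μ, ξ}, {47} × {ν, ξ}, {45, 46, 47} × {μ}, {45, 46, 47} × {ξ}, {46} × {μ, ν, ξ}, {47} × {μ, ν, ξ}, {45, 47} × {μ, ξ}, {45, 47} × {ν, ξ}, {46, 47} × {μ, ξ}, {46, 47} × {ν, ξ}, {45, 47} × {μ, ν, ξ}, {45, 46, 47} × {μ, ξ}, {45, 46, 47} × {ν, ξ}, {46, 47} × {μ, ν, ξ}, {45, 46, 47} × {μ, ν, ξ}}; |τ_{X×Y}| = 108.

Enumerate products U × V with U ∈ τ_X, V ∈ τ_Y (deduplicated):
  ∅ × ∅ = {} (∅)
  {46} × {μ} = {(46,μ)}
  {46} × {ξ} = {(46,ξ)}
  {47} × {μ} = {(47,μ)}
  {47} × {ξ} = {(47,ξ)}
  {45, 47} × {μ} = {(45,μ), (47,μ)}
  {45, 47} × {ξ} = {(45,ξ), (47,ξ)}
  {46} × {μ, ξ} = {(46,μ), (46,ξ)}
  {46, 47} × {μ} = {(46,μ), (47,μ)}
  {46} × {ν, ξ} = {(46,ν), (46,ξ)}
  {46, 47} × {ξ} = {(46,ξ), (47,ξ)}
  {47} × {μ, ξ} = {(47,μ), (47,ξ)}
  {47} × {ν, ξ} = {(47,ν), (47,ξ)}
  {45, 46, 47} × {μ} = {(45,μ), (46,μ), (47,μ)}
  {45, 46, 47} × {ξ} = {(45,ξ), (46,ξ), (47,ξ)}
  {46} × {μ, ν, ξ} = {(46,μ), (46,ν), (46,ξ)}
  {47} × {μ, ν, ξ} = {(47,μ), (47,ν), (47,ξ)}
  {45, 47} × {μ, ξ} = {(45,μ), (45,ξ), (47,μ), (47,ξ)}
  {45, 47} × {ν, ξ} = {(45,ν), (45,ξ), (47,ν), (47,ξ)}
  {46, 47} × {μ, ξ} = {(46,μ), (46,ξ), (47,μ), (47,ξ)}
  {46, 47} × {ν, ξ} = {(46,ν), (46,ξ), (47,ν), (47,ξ)}
  {45, 47} × {μ, ν, ξ} = {(45,μ), (45,ν), (45,ξ), (47,μ), (47,ν), (47,ξ)}
  {45, 46, 47} × {μ, ξ} = {(45,μ), (45,ξ), (46,μ), (46,ξ), (47,μ), (47,ξ)}
  {45, 46, 47} × {ν, ξ} = {(45,ν), (45,ξ), (46,ν), (46,ξ), (47,ν), (47,ξ)}
  {46, 47} × {μ, ν, ξ} = {(46,μ), (46,ν), (46,ξ), (47,μ), (47,ν), (47,ξ)}
  {45, 46, 47} × {μ, ν, ξ} = {(45,μ), (45,ν), (45,ξ), (46,μ), (46,ν), (46,ξ), (47,μ), (47,ν), (47,ξ)}
These 26 distinct sets form the basis B.
Close under arbitrary unions to get τ_{X×Y}; counting gives |τ_{X×Y}| = 108.


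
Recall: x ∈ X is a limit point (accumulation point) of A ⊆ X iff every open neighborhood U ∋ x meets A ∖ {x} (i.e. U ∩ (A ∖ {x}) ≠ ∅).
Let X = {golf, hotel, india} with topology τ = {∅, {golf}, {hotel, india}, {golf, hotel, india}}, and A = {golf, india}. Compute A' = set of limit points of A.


A' = {hotel}

For each x ∈ X, list the open sets U ∈ τ with x ∈ U, then check whether U ∩ (A ∖ {x}) ≠ ∅ for every such U.
  x = golf: open {golf} ∋ x has {golf} ∩ (A ∖ {golf}) = ∅, so x is NOT a limit point.
  x = hotel: opens ∋ x are {hotel, india}, {golf, hotel, india}; each meets A ∖ {hotel}, so x IS a limit point.
  x = india: open {hotel, india} ∋ x has {hotel, india} ∩ (A ∖ {india}) = ∅, so x is NOT a limit point.
Collecting: A' = {hotel}.


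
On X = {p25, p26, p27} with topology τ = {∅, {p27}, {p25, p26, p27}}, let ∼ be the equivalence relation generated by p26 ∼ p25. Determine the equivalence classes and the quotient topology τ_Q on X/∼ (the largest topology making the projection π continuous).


X/∼ = {[p25=p26], [p27]}; |τ_Q| = 3.

Equivalence classes: [p25=p26], [p27].
Quotient map π: X → X/∼ sends p25 ↦ [p25=p26], p26 ↦ [p25=p26], p27 ↦ [p27].
For each subset V ⊆ X/∼, compute π^{-1}(V) ⊆ X and check whether π^{-1}(V) ∈ τ. V is open in τ_Q iff π^{-1}(V) ∈ τ.
  V = {}: π^{-1}(V) = ∅ ∈ τ ✓.
  V = {[p25=p26]}: π^{-1}(V) = {p25, p26} ∉ τ ✗.
  V = {[p27]}: π^{-1}(V) = {p27} ∈ τ ✓.
  V = {[p25=p26], [p27]}: π^{-1}(V) = {p25, p26, p27} ∈ τ ✓.
Open sets in the quotient: τ_Q = {{}, {[p27]}, {[p25=p26], [p27]}} (3 elements).


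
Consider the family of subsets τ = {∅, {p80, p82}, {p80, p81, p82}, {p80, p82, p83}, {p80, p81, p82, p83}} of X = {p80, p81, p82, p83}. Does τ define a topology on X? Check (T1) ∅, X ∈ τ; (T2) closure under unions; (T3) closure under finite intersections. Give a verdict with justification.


τ IS a topology on X.

Axiom (T1): ∅ ∈ τ? Yes; X ∈ τ? Yes.
Axiom (T2/T3): check pairwise unions and intersections of members of τ.
All pairwise intersections and unions checked — each lies in τ. Therefore τ satisfies (T1), (T2), (T3): it IS a topology on X.


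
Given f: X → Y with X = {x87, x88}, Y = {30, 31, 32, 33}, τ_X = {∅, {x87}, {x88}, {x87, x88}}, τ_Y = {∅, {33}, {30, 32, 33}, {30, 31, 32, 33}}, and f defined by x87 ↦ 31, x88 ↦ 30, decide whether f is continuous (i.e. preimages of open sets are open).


f IS continuous.

Compute f^{-1}(U) for each U ∈ τ_Y:
  U = ∅: f^{-1}(U) = ∅ ∈ τ_X ✓.
  U = {33}: f^{-1}(U) = ∅ ∈ τ_X ✓.
  U = {30, 32, 33}: f^{-1}(U) = {x88} ∈ τ_X ✓.
  U = {30, 31, 32, 33}: f^{-1}(U) = {x87, x88} ∈ τ_X ✓.
Every preimage lies in τ_X, so f IS continuous.


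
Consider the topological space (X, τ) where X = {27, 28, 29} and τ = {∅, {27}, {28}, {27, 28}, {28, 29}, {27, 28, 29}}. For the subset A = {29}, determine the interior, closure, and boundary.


int(A) = ∅, cl(A) = {29}, ∂A = {29}.

Closed sets in (X, τ) are complements of opens:
  closed(X, τ) = {∅, {27}, {29}, {27, 29}, {28, 29}, {27, 28, 29}}.
int(A) = ⋃ {U ∈ τ : U ⊆ A}. Opens contained in A: ∅.
Taking the union of these: int(A) = ∅.
cl(A) = ⋂ {C closed : A ⊆ C}. Closed sets containing A: {29}, {27, 29}, {28, 29}, {27, 28, 29}.
Intersecting these: cl(A) = {29}.
∂A = cl(A) ∖ int(A) = {29} ∖ ∅ = {29}.


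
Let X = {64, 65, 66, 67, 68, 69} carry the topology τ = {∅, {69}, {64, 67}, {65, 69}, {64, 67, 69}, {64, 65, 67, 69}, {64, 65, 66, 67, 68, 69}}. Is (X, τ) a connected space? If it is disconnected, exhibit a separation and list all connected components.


(X, τ) is connected.

Find clopen sets (U ∈ τ with X ∖ U ∈ τ):
  U = ∅, X ∖ U = {64, 65, 66, 67, 68, 69} — both open, so U is clopen.
  U = {64, 65, 66, 67, 68, 69}, X ∖ U = ∅ — both open, so U is clopen.
Only trivial clopens (∅ and X) exist, so (X, τ) is connected.
Compute connected components by grouping points that agree on all clopens:
  component: {64, 65, 66, 67, 68, 69}


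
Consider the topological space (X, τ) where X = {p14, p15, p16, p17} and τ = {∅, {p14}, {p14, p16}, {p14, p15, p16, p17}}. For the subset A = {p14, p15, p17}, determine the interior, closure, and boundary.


int(A) = {p14}, cl(A) = {p14, p15, p16, p17}, ∂A = {p15, p16, p17}.

Closed sets in (X, τ) are complements of opens:
  closed(X, τ) = {∅, {p15, p17}, {p15, p16, p17}, {p14, p15, p16, p17}}.
int(A) = ⋃ {U ∈ τ : U ⊆ A}. Opens contained in A: ∅, {p14}.
Taking the union of these: int(A) = {p14}.
cl(A) = ⋂ {C closed : A ⊆ C}. Closed sets containing A: {p14, p15, p16, p17}.
Intersecting these: cl(A) = {p14, p15, p16, p17}.
∂A = cl(A) ∖ int(A) = {p14, p15, p16, p17} ∖ {p14} = {p15, p16, p17}.


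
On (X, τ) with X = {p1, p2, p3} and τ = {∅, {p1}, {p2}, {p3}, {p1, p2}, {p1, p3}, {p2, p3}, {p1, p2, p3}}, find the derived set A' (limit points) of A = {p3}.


A' = ∅

For each x ∈ X, list the open sets U ∈ τ with x ∈ U, then check whether U ∩ (A ∖ {x}) ≠ ∅ for every such U.
  x = p1: open {p1} ∋ x has {p1} ∩ (A ∖ {p1}) = ∅, so x is NOT a limit point.
  x = p2: open {p2} ∋ x has {p2} ∩ (A ∖ {p2}) = ∅, so x is NOT a limit point.
  x = p3: open {p3} ∋ x has {p3} ∩ (A ∖ {p3}) = ∅, so x is NOT a limit point.
Collecting: A' = ∅.


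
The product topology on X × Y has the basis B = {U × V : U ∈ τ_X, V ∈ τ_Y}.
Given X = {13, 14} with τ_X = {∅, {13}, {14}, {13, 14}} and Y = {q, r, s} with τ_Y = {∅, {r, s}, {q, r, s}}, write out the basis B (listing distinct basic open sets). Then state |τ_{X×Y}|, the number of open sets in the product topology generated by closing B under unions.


Basis B = {∅ × ∅, {13} × {r, s}, {14} × {r, s}, {13} × {q, r, s}, {14} × {q, r, s}, {13, 14} × {r, s}, {13, 14} × {q, r, s}}; |τ_{X×Y}| = 9.

Enumerate products U × V with U ∈ τ_X, V ∈ τ_Y (deduplicated):
  ∅ × ∅ = {} (∅)
  {13} × {r, s} = {(13,r), (13,s)}
  {14} × {r, s} = {(14,r), (14,s)}
  {13} × {q, r, s} = {(13,q), (13,r), (13,s)}
  {14} × {q, r, s} = {(14,q), (14,r), (14,s)}
  {13, 14} × {r, s} = {(13,r), (13,s), (14,r), (14,s)}
  {13, 14} × {q, r, s} = {(13,q), (13,r), (13,s), (14,q), (14,r), (14,s)}
These 7 distinct sets form the basis B.
Close under arbitrary unions to get τ_{X×Y}; counting gives |τ_{X×Y}| = 9.


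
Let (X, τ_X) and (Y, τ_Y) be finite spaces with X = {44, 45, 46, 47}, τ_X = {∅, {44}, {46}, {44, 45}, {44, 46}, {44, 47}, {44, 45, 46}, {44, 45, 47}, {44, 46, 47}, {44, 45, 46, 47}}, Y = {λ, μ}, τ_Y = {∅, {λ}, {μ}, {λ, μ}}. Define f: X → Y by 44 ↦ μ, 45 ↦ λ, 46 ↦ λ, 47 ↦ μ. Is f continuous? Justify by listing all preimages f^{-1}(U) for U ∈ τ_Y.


f is NOT continuous.

Compute f^{-1}(U) for each U ∈ τ_Y:
  U = ∅: f^{-1}(U) = ∅ ∈ τ_X ✓.
  U = {λ}: f^{-1}(U) = {45, 46} ∉ τ_X ✗.
  U = {μ}: f^{-1}(U) = {44, 47} ∈ τ_X ✓.
  U = {λ, μ}: f^{-1}(U) = {44, 45, 46, 47} ∈ τ_X ✓.
Found U = {λ} with f^{-1}(U) = {45, 46} not in τ_X. Therefore f is NOT continuous.


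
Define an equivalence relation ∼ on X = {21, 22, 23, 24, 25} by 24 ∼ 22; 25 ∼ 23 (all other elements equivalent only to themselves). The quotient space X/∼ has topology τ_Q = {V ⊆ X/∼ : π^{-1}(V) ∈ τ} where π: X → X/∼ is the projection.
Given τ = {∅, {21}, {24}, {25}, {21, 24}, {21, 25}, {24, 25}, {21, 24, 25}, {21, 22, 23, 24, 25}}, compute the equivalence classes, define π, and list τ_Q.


X/∼ = {[21], [22=24], [23=25]}; |τ_Q| = 3.

Equivalence classes: [21], [22=24], [23=25].
Quotient map π: X → X/∼ sends 21 ↦ [21], 22 ↦ [22=24], 23 ↦ [23=25], 24 ↦ [22=24], 25 ↦ [23=25].
For each subset V ⊆ X/∼, compute π^{-1}(V) ⊆ X and check whether π^{-1}(V) ∈ τ. V is open in τ_Q iff π^{-1}(V) ∈ τ.
  V = {}: π^{-1}(V) = ∅ ∈ τ ✓.
  V = {[21]}: π^{-1}(V) = {21} ∈ τ ✓.
  V = {[22=24]}: π^{-1}(V) = {22, 24} ∉ τ ✗.
  V = {[21], [22=24]}: π^{-1}(V) = {21, 22, 24} ∉ τ ✗.
  V = {[23=25]}: π^{-1}(V) = {23, 25} ∉ τ ✗.
  V = {[21], [23=25]}: π^{-1}(V) = {21, 23, 25} ∉ τ ✗.
  V = {[22=24], [23=25]}: π^{-1}(V) = {22, 23, 24, 25} ∉ τ ✗.
  V = {[21], [22=24], [23=25]}: π^{-1}(V) = {21, 22, 23, 24, 25} ∈ τ ✓.
Open sets in the quotient: τ_Q = {{}, {[21]}, {[21], [22=24], [23=25]}} (3 elements).


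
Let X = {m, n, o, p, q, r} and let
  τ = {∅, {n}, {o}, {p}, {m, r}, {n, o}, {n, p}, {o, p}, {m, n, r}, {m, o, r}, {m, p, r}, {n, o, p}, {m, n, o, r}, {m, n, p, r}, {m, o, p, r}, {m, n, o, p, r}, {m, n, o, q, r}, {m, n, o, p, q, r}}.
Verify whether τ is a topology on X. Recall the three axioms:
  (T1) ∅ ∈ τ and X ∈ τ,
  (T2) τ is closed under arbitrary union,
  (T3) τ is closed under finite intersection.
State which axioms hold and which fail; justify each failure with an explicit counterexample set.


τ IS a topology on X.

Axiom (T1): ∅ ∈ τ? Yes; X ∈ τ? Yes.
Axiom (T2/T3): check pairwise unions and intersections of members of τ.
All pairwise intersections and unions checked — each lies in τ. Therefore τ satisfies (T1), (T2), (T3): it IS a topology on X.


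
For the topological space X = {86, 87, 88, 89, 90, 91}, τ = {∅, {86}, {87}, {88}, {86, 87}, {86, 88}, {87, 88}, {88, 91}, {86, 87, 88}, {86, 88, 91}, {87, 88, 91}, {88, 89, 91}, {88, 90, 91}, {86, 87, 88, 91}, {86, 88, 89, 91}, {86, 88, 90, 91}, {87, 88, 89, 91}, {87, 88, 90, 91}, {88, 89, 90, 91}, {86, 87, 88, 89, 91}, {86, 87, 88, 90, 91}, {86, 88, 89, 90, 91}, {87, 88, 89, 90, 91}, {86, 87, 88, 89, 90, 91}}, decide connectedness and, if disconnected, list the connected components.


(X, τ) is disconnected; components = [{86}, {87}, {88, 89, 90, 91}].

Find clopen sets (U ∈ τ with X ∖ U ∈ τ):
  U = ∅, X ∖ U = {86, 87, 88, 89, 90, 91} — both open, so U is clopen.
  U = {86}, X ∖ U = {87, 88, 89, 90, 91} — both open, so U is clopen.
  U = {87}, X ∖ U = {86, 88, 89, 90, 91} — both open, so U is clopen.
  U = {86, 87}, X ∖ U = {88, 89, 90, 91} — both open, so U is clopen.
  U = {88, 89, 90, 91}, X ∖ U = {86, 87} — both open, so U is clopen.
  U = {86, 88, 89, 90, 91}, X ∖ U = {87} — both open, so U is clopen.
  U = {87, 88, 89, 90, 91}, X ∖ U = {86} — both open, so U is clopen.
  U = {86, 87, 88, 89, 90, 91}, X ∖ U = ∅ — both open, so U is clopen.
Nontrivial clopen(s) exist: e.g. {86}. So (X, τ) is disconnected.
Compute connected components by grouping points that agree on all clopens:
  component: {86}
  component: {87}
  component: {88, 89, 90, 91}


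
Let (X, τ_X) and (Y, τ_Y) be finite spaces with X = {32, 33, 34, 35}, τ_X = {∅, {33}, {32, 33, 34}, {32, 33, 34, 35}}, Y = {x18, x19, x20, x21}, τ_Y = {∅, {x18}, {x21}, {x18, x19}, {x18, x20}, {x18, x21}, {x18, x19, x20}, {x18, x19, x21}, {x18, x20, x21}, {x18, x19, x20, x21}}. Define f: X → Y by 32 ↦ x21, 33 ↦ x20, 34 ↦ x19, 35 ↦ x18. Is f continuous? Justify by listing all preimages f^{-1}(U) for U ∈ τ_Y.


f is NOT continuous.

Compute f^{-1}(U) for each U ∈ τ_Y:
  U = ∅: f^{-1}(U) = ∅ ∈ τ_X ✓.
  U = {x18}: f^{-1}(U) = {35} ∉ τ_X ✗.
  U = {x21}: f^{-1}(U) = {32} ∉ τ_X ✗.
  U = {x18, x19}: f^{-1}(U) = {34, 35} ∉ τ_X ✗.
  U = {x18, x20}: f^{-1}(U) = {33, 35} ∉ τ_X ✗.
  U = {x18, x21}: f^{-1}(U) = {32, 35} ∉ τ_X ✗.
  U = {x18, x19, x20}: f^{-1}(U) = {33, 34, 35} ∉ τ_X ✗.
  U = {x18, x19, x21}: f^{-1}(U) = {32, 34, 35} ∉ τ_X ✗.
  U = {x18, x20, x21}: f^{-1}(U) = {32, 33, 35} ∉ τ_X ✗.
  U = {x18, x19, x20, x21}: f^{-1}(U) = {32, 33, 34, 35} ∈ τ_X ✓.
Found U = {x18} with f^{-1}(U) = {35} not in τ_X. Therefore f is NOT continuous.


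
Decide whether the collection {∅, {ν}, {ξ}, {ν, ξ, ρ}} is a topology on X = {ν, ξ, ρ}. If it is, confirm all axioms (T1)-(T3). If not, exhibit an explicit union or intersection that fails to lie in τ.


τ is NOT a topology on X.

Axiom (T1): ∅ ∈ τ? Yes; X ∈ τ? Yes.
Axiom (T2/T3): check pairwise unions and intersections of members of τ.
Counterexample for (T2): {ν} ∪ {ξ} = {ν, ξ} ∉ τ. Therefore τ is NOT a topology.


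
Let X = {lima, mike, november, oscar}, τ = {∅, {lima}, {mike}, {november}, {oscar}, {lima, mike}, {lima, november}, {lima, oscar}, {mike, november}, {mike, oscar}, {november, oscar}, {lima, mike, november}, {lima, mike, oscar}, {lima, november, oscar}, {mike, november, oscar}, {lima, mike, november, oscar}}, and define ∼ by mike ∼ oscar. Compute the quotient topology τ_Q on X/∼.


X/∼ = {[lima], [mike=oscar], [november]}; |τ_Q| = 8.

Equivalence classes: [lima], [mike=oscar], [november].
Quotient map π: X → X/∼ sends lima ↦ [lima], mike ↦ [mike=oscar], november ↦ [november], oscar ↦ [mike=oscar].
For each subset V ⊆ X/∼, compute π^{-1}(V) ⊆ X and check whether π^{-1}(V) ∈ τ. V is open in τ_Q iff π^{-1}(V) ∈ τ.
  V = {}: π^{-1}(V) = ∅ ∈ τ ✓.
  V = {[lima]}: π^{-1}(V) = {lima} ∈ τ ✓.
  V = {[mike=oscar]}: π^{-1}(V) = {mike, oscar} ∈ τ ✓.
  V = {[lima], [mike=oscar]}: π^{-1}(V) = {lima, mike, oscar} ∈ τ ✓.
  V = {[november]}: π^{-1}(V) = {november} ∈ τ ✓.
  V = {[lima], [november]}: π^{-1}(V) = {lima, november} ∈ τ ✓.
  V = {[mike=oscar], [november]}: π^{-1}(V) = {mike, november, oscar} ∈ τ ✓.
  V = {[lima], [mike=oscar], [november]}: π^{-1}(V) = {lima, mike, november, oscar} ∈ τ ✓.
Open sets in the quotient: τ_Q = {{}, {[lima]}, {[mike=oscar]}, {[lima], [mike=oscar]}, {[november]}, {[lima], [november]}, {[mike=oscar], [november]}, {[lima], [mike=oscar], [november]}} (8 elements).


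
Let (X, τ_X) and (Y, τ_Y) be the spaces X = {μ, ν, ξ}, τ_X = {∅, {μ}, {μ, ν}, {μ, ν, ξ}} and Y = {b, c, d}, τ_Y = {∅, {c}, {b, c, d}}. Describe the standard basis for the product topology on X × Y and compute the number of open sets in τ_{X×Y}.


Basis B = {∅ × ∅, {μ} × {c}, {μ, ν} × {c}, {μ} × {b, c, d}, {μ, ν, ξ} × {c}, {μ, ν} × {b, c, d}, {μ, ν, ξ} × {b, c, d}}; |τ_{X×Y}| = 10.

Enumerate products U × V with U ∈ τ_X, V ∈ τ_Y (deduplicated):
  ∅ × ∅ = {} (∅)
  {μ} × {c} = {(μ,c)}
  {μ, ν} × {c} = {(μ,c), (ν,c)}
  {μ} × {b, c, d} = {(μ,b), (μ,c), (μ,d)}
  {μ, ν, ξ} × {c} = {(μ,c), (ν,c), (ξ,c)}
  {μ, ν} × {b, c, d} = {(μ,b), (μ,c), (μ,d), (ν,b), (ν,c), (ν,d)}
  {μ, ν, ξ} × {b, c, d} = {(μ,b), (μ,c), (μ,d), (ν,b), (ν,c), (ν,d), (ξ,b), (ξ,c), (ξ,d)}
These 7 distinct sets form the basis B.
Close under arbitrary unions to get τ_{X×Y}; counting gives |τ_{X×Y}| = 10.


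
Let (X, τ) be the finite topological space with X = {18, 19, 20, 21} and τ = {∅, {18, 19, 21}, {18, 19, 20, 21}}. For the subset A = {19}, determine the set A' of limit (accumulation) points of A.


A' = {18, 20, 21}

For each x ∈ X, list the open sets U ∈ τ with x ∈ U, then check whether U ∩ (A ∖ {x}) ≠ ∅ for every such U.
  x = 18: opens ∋ x are {18, 19, 21}, {18, 19, 20, 21}; each meets A ∖ {18}, so x IS a limit point.
  x = 19: open {18, 19, 21} ∋ x has {18, 19, 21} ∩ (A ∖ {19}) = ∅, so x is NOT a limit point.
  x = 20: opens ∋ x are {18, 19, 20, 21}; each meets A ∖ {20}, so x IS a limit point.
  x = 21: opens ∋ x are {18, 19, 21}, {18, 19, 20, 21}; each meets A ∖ {21}, so x IS a limit point.
Collecting: A' = {18, 20, 21}.


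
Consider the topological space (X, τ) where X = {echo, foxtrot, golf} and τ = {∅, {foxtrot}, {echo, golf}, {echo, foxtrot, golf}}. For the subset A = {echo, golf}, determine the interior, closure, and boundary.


int(A) = {echo, golf}, cl(A) = {echo, golf}, ∂A = ∅.

Closed sets in (X, τ) are complements of opens:
  closed(X, τ) = {∅, {foxtrot}, {echo, golf}, {echo, foxtrot, golf}}.
int(A) = ⋃ {U ∈ τ : U ⊆ A}. Opens contained in A: ∅, {echo, golf}.
Taking the union of these: int(A) = {echo, golf}.
cl(A) = ⋂ {C closed : A ⊆ C}. Closed sets containing A: {echo, golf}, {echo, foxtrot, golf}.
Intersecting these: cl(A) = {echo, golf}.
∂A = cl(A) ∖ int(A) = {echo, golf} ∖ {echo, golf} = ∅.


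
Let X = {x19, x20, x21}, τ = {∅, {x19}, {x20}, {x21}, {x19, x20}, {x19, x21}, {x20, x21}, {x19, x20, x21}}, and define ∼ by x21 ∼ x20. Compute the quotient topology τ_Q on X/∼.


X/∼ = {[x19], [x20=x21]}; |τ_Q| = 4.

Equivalence classes: [x19], [x20=x21].
Quotient map π: X → X/∼ sends x19 ↦ [x19], x20 ↦ [x20=x21], x21 ↦ [x20=x21].
For each subset V ⊆ X/∼, compute π^{-1}(V) ⊆ X and check whether π^{-1}(V) ∈ τ. V is open in τ_Q iff π^{-1}(V) ∈ τ.
  V = {}: π^{-1}(V) = ∅ ∈ τ ✓.
  V = {[x19]}: π^{-1}(V) = {x19} ∈ τ ✓.
  V = {[x20=x21]}: π^{-1}(V) = {x20, x21} ∈ τ ✓.
  V = {[x19], [x20=x21]}: π^{-1}(V) = {x19, x20, x21} ∈ τ ✓.
Open sets in the quotient: τ_Q = {{}, {[x19]}, {[x20=x21]}, {[x19], [x20=x21]}} (4 elements).


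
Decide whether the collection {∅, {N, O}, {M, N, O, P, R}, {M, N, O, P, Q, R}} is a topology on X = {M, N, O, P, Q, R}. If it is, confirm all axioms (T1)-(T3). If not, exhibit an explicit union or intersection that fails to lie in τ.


τ IS a topology on X.

Axiom (T1): ∅ ∈ τ? Yes; X ∈ τ? Yes.
Axiom (T2/T3): check pairwise unions and intersections of members of τ.
All pairwise intersections and unions checked — each lies in τ. Therefore τ satisfies (T1), (T2), (T3): it IS a topology on X.


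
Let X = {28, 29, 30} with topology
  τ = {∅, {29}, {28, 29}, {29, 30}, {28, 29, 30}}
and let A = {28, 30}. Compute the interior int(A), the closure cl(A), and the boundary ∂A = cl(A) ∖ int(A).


int(A) = ∅, cl(A) = {28, 30}, ∂A = {28, 30}.

Closed sets in (X, τ) are complements of opens:
  closed(X, τ) = {∅, {28}, {30}, {28, 30}, {28, 29, 30}}.
int(A) = ⋃ {U ∈ τ : U ⊆ A}. Opens contained in A: ∅.
Taking the union of these: int(A) = ∅.
cl(A) = ⋂ {C closed : A ⊆ C}. Closed sets containing A: {28, 30}, {28, 29, 30}.
Intersecting these: cl(A) = {28, 30}.
∂A = cl(A) ∖ int(A) = {28, 30} ∖ ∅ = {28, 30}.


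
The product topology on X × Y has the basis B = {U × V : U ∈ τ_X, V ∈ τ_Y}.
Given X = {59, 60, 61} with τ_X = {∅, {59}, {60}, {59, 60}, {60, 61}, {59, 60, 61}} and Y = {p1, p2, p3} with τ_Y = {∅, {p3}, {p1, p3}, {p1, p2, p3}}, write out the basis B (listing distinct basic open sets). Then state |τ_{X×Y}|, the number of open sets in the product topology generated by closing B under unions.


Basis B = {∅ × ∅, {59} × {p3}, {60} × {p3}, {59} × {p1, p3}, {59, 60} × {p3}, {60} × {p1, p3}, {60, 61} × {p3}, {59} × {p1, p2, p3}, {59, 60, 61} × {p3}, {60} × {p1, p2, p3}, {59, 60} × {p1, p3}, {60, 61} × {p1, p3}, {59, 60} × {p1, p2, p3}, {59, 60, 61} × {p1, p3}, {60, 61} × {p1, p2, p3}, {59, 60, 61} × {p1, p2, p3}}; |τ_{X×Y}| = 40.

Enumerate products U × V with U ∈ τ_X, V ∈ τ_Y (deduplicated):
  ∅ × ∅ = {} (∅)
  {59} × {p3} = {(59,p3)}
  {60} × {p3} = {(60,p3)}
  {59} × {p1, p3} = {(59,p1), (59,p3)}
  {59, 60} × {p3} = {(59,p3), (60,p3)}
  {60} × {p1, p3} = {(60,p1), (60,p3)}
  {60, 61} × {p3} = {(60,p3), (61,p3)}
  {59} × {p1, p2, p3} = {(59,p1), (59,p2), (59,p3)}
  {59, 60, 61} × {p3} = {(59,p3), (60,p3), (61,p3)}
  {60} × {p1, p2, p3} = {(60,p1), (60,p2), (60,p3)}
  {59, 60} × {p1, p3} = {(59,p1), (59,p3), (60,p1), (60,p3)}
  {60, 61} × {p1, p3} = {(60,p1), (60,p3), (61,p1), (61,p3)}
  {59, 60} × {p1, p2, p3} = {(59,p1), (59,p2), (59,p3), (60,p1), (60,p2), (60,p3)}
  {59, 60, 61} × {p1, p3} = {(59,p1), (59,p3), (60,p1), (60,p3), (61,p1), (61,p3)}
  {60, 61} × {p1, p2, p3} = {(60,p1), (60,p2), (60,p3), (61,p1), (61,p2), (61,p3)}
  {59, 60, 61} × {p1, p2, p3} = {(59,p1), (59,p2), (59,p3), (60,p1), (60,p2), (60,p3), (61,p1), (61,p2), (61,p3)}
These 16 distinct sets form the basis B.
Close under arbitrary unions to get τ_{X×Y}; counting gives |τ_{X×Y}| = 40.


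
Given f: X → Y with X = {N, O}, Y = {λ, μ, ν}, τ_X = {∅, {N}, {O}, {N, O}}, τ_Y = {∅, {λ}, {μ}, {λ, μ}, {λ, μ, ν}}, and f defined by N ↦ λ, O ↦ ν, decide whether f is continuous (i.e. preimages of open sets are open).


f IS continuous.

Compute f^{-1}(U) for each U ∈ τ_Y:
  U = ∅: f^{-1}(U) = ∅ ∈ τ_X ✓.
  U = {λ}: f^{-1}(U) = {N} ∈ τ_X ✓.
  U = {μ}: f^{-1}(U) = ∅ ∈ τ_X ✓.
  U = {λ, μ}: f^{-1}(U) = {N} ∈ τ_X ✓.
  U = {λ, μ, ν}: f^{-1}(U) = {N, O} ∈ τ_X ✓.
Every preimage lies in τ_X, so f IS continuous.


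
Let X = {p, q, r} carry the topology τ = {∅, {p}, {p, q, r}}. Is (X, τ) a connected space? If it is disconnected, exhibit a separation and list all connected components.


(X, τ) is connected.

Find clopen sets (U ∈ τ with X ∖ U ∈ τ):
  U = ∅, X ∖ U = {p, q, r} — both open, so U is clopen.
  U = {p, q, r}, X ∖ U = ∅ — both open, so U is clopen.
Only trivial clopens (∅ and X) exist, so (X, τ) is connected.
Compute connected components by grouping points that agree on all clopens:
  component: {p, q, r}


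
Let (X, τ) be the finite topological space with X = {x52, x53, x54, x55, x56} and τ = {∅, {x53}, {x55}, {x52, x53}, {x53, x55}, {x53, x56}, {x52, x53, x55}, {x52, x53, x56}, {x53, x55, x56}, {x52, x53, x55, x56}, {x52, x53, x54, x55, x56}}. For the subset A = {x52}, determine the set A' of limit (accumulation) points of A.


A' = {x54}

For each x ∈ X, list the open sets U ∈ τ with x ∈ U, then check whether U ∩ (A ∖ {x}) ≠ ∅ for every such U.
  x = x52: open {x52, x53} ∋ x has {x52, x53} ∩ (A ∖ {x52}) = ∅, so x is NOT a limit point.
  x = x53: open {x53} ∋ x has {x53} ∩ (A ∖ {x53}) = ∅, so x is NOT a limit point.
  x = x54: opens ∋ x are {x52, x53, x54, x55, x56}; each meets A ∖ {x54}, so x IS a limit point.
  x = x55: open {x55} ∋ x has {x55} ∩ (A ∖ {x55}) = ∅, so x is NOT a limit point.
  x = x56: open {x53, x56} ∋ x has {x53, x56} ∩ (A ∖ {x56}) = ∅, so x is NOT a limit point.
Collecting: A' = {x54}.


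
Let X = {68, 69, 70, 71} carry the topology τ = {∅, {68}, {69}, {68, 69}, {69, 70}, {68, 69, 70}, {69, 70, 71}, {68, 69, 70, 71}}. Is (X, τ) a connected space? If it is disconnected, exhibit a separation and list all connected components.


(X, τ) is disconnected; components = [{68}, {69, 70, 71}].

Find clopen sets (U ∈ τ with X ∖ U ∈ τ):
  U = ∅, X ∖ U = {68, 69, 70, 71} — both open, so U is clopen.
  U = {68}, X ∖ U = {69, 70, 71} — both open, so U is clopen.
  U = {69, 70, 71}, X ∖ U = {68} — both open, so U is clopen.
  U = {68, 69, 70, 71}, X ∖ U = ∅ — both open, so U is clopen.
Nontrivial clopen(s) exist: e.g. {69, 70, 71}. So (X, τ) is disconnected.
Compute connected components by grouping points that agree on all clopens:
  component: {68}
  component: {69, 70, 71}


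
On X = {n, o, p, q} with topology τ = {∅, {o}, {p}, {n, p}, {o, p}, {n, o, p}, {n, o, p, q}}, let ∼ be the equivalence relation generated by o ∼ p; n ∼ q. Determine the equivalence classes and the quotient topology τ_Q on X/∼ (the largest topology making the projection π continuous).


X/∼ = {[n=q], [o=p]}; |τ_Q| = 3.

Equivalence classes: [n=q], [o=p].
Quotient map π: X → X/∼ sends n ↦ [n=q], o ↦ [o=p], p ↦ [o=p], q ↦ [n=q].
For each subset V ⊆ X/∼, compute π^{-1}(V) ⊆ X and check whether π^{-1}(V) ∈ τ. V is open in τ_Q iff π^{-1}(V) ∈ τ.
  V = {}: π^{-1}(V) = ∅ ∈ τ ✓.
  V = {[n=q]}: π^{-1}(V) = {n, q} ∉ τ ✗.
  V = {[o=p]}: π^{-1}(V) = {o, p} ∈ τ ✓.
  V = {[n=q], [o=p]}: π^{-1}(V) = {n, o, p, q} ∈ τ ✓.
Open sets in the quotient: τ_Q = {{}, {[o=p]}, {[n=q], [o=p]}} (3 elements).


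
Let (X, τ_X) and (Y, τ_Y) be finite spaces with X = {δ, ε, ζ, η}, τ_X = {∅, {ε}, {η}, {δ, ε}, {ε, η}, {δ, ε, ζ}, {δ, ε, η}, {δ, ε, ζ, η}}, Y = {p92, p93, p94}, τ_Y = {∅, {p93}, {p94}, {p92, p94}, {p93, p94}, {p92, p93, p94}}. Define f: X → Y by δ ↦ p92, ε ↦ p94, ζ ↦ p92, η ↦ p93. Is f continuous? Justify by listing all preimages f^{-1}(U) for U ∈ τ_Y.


f IS continuous.

Compute f^{-1}(U) for each U ∈ τ_Y:
  U = ∅: f^{-1}(U) = ∅ ∈ τ_X ✓.
  U = {p93}: f^{-1}(U) = {η} ∈ τ_X ✓.
  U = {p94}: f^{-1}(U) = {ε} ∈ τ_X ✓.
  U = {p92, p94}: f^{-1}(U) = {δ, ε, ζ} ∈ τ_X ✓.
  U = {p93, p94}: f^{-1}(U) = {ε, η} ∈ τ_X ✓.
  U = {p92, p93, p94}: f^{-1}(U) = {δ, ε, ζ, η} ∈ τ_X ✓.
Every preimage lies in τ_X, so f IS continuous.


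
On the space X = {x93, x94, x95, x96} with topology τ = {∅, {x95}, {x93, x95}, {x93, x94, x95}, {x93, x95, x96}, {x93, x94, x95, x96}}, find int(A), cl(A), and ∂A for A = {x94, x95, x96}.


int(A) = {x95}, cl(A) = {x93, x94, x95, x96}, ∂A = {x93, x94, x96}.

Closed sets in (X, τ) are complements of opens:
  closed(X, τ) = {∅, {x94}, {x96}, {x94, x96}, {x93, x94, x96}, {x93, x94, x95, x96}}.
int(A) = ⋃ {U ∈ τ : U ⊆ A}. Opens contained in A: ∅, {x95}.
Taking the union of these: int(A) = {x95}.
cl(A) = ⋂ {C closed : A ⊆ C}. Closed sets containing A: {x93, x94, x95, x96}.
Intersecting these: cl(A) = {x93, x94, x95, x96}.
∂A = cl(A) ∖ int(A) = {x93, x94, x95, x96} ∖ {x95} = {x93, x94, x96}.


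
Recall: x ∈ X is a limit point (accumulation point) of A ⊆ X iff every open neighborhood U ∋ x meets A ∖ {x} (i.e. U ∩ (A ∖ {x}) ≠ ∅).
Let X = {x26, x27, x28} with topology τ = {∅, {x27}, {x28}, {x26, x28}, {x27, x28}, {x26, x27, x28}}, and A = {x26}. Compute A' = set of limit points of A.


A' = ∅

For each x ∈ X, list the open sets U ∈ τ with x ∈ U, then check whether U ∩ (A ∖ {x}) ≠ ∅ for every such U.
  x = x26: open {x26, x28} ∋ x has {x26, x28} ∩ (A ∖ {x26}) = ∅, so x is NOT a limit point.
  x = x27: open {x27} ∋ x has {x27} ∩ (A ∖ {x27}) = ∅, so x is NOT a limit point.
  x = x28: open {x28} ∋ x has {x28} ∩ (A ∖ {x28}) = ∅, so x is NOT a limit point.
Collecting: A' = ∅.


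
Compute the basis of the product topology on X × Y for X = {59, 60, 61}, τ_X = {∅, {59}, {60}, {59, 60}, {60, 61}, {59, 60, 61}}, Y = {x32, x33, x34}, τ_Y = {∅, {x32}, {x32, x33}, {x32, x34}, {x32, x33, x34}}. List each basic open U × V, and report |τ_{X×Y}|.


Basis B = {∅ × ∅, {59} × {x32}, {60} × {x32}, {59} × {x32, x33}, {59} × {x32, x34}, {59, 60} × {x32}, {60} × {x32, x33}, {60} × {x32, x34}, {60, 61} × {x32}, {59} × {x32, x33, x34}, {59, 60, 61} × {x32}, {60} × {x32, x33, x34}, {59, 60} × {x32, x33}, {59, 60} × {x32, x34}, {60, 61} × {x32, x33}, {60, 61} × {x32, x34}, {59, 60} × {x32, x33, x34}, {59, 60, 61} × {x32, x33}, {59, 60, 61} × {x32, x34}, {60, 61} × {x32, x33, x34}, {59, 60, 61} × {x32, x33, x34}}; |τ_{X×Y}| = 70.

Enumerate products U × V with U ∈ τ_X, V ∈ τ_Y (deduplicated):
  ∅ × ∅ = {} (∅)
  {59} × {x32} = {(59,x32)}
  {60} × {x32} = {(60,x32)}
  {59} × {x32, x33} = {(59,x32), (59,x33)}
  {59} × {x32, x34} = {(59,x32), (59,x34)}
  {59, 60} × {x32} = {(59,x32), (60,x32)}
  {60} × {x32, x33} = {(60,x32), (60,x33)}
  {60} × {x32, x34} = {(60,x32), (60,x34)}
  {60, 61} × {x32} = {(60,x32), (61,x32)}
  {59} × {x32, x33, x34} = {(59,x32), (59,x33), (59,x34)}
  {59, 60, 61} × {x32} = {(59,x32), (60,x32), (61,x32)}
  {60} × {x32, x33, x34} = {(60,x32), (60,x33), (60,x34)}
  {59, 60} × {x32, x33} = {(59,x32), (59,x33), (60,x32), (60,x33)}
  {59, 60} × {x32, x34} = {(59,x32), (59,x34), (60,x32), (60,x34)}
  {60, 61} × {x32, x33} = {(60,x32), (60,x33), (61,x32), (61,x33)}
  {60, 61} × {x32, x34} = {(60,x32), (60,x34), (61,x32), (61,x34)}
  {59, 60} × {x32, x33, x34} = {(59,x32), (59,x33), (59,x34), (60,x32), (60,x33), (60,x34)}
  {59, 60, 61} × {x32, x33} = {(59,x32), (59,x33), (60,x32), (60,x33), (61,x32), (61,x33)}
  {59, 60, 61} × {x32, x34} = {(59,x32), (59,x34), (60,x32), (60,x34), (61,x32), (61,x34)}
  {60, 61} × {x32, x33, x34} = {(60,x32), (60,x33), (60,x34), (61,x32), (61,x33), (61,x34)}
  {59, 60, 61} × {x32, x33, x34} = {(59,x32), (59,x33), (59,x34), (60,x32), (60,x33), (60,x34), (61,x32), (61,x33), (61,x34)}
These 21 distinct sets form the basis B.
Close under arbitrary unions to get τ_{X×Y}; counting gives |τ_{X×Y}| = 70.


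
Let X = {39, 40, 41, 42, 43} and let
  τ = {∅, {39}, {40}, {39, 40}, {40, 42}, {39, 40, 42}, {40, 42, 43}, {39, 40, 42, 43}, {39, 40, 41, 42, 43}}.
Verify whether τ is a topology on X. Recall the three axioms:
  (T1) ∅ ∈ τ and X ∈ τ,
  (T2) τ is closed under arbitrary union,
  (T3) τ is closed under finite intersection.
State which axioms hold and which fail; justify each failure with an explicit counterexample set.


τ IS a topology on X.

Axiom (T1): ∅ ∈ τ? Yes; X ∈ τ? Yes.
Axiom (T2/T3): check pairwise unions and intersections of members of τ.
All pairwise intersections and unions checked — each lies in τ. Therefore τ satisfies (T1), (T2), (T3): it IS a topology on X.


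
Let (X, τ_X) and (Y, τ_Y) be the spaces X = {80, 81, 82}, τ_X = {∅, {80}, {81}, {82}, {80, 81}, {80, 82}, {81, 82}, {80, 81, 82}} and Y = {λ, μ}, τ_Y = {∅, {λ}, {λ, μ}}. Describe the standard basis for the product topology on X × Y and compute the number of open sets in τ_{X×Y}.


Basis B = {∅ × ∅, {80} × {λ}, {81} × {λ}, {82} × {λ}, {80} × {λ, μ}, {80, 81} × {λ}, {80, 82} × {λ}, {81} × {λ, μ}, {81, 82} × {λ}, {82} × {λ, μ}, {80, 81, 82} × {λ}, {80, 81} × {λ, μ}, {80, 82} × {λ, μ}, {81, 82} × {λ, μ}, {80, 81, 82} × {λ, μ}}; |τ_{X×Y}| = 27.

Enumerate products U × V with U ∈ τ_X, V ∈ τ_Y (deduplicated):
  ∅ × ∅ = {} (∅)
  {80} × {λ} = {(80,λ)}
  {81} × {λ} = {(81,λ)}
  {82} × {λ} = {(82,λ)}
  {80} × {λ, μ} = {(80,λ), (80,μ)}
  {80, 81} × {λ} = {(80,λ), (81,λ)}
  {80, 82} × {λ} = {(80,λ), (82,λ)}
  {81} × {λ, μ} = {(81,λ), (81,μ)}
  {81, 82} × {λ} = {(81,λ), (82,λ)}
  {82} × {λ, μ} = {(82,λ), (82,μ)}
  {80, 81, 82} × {λ} = {(80,λ), (81,λ), (82,λ)}
  {80, 81} × {λ, μ} = {(80,λ), (80,μ), (81,λ), (81,μ)}
  {80, 82} × {λ, μ} = {(80,λ), (80,μ), (82,λ), (82,μ)}
  {81, 82} × {λ, μ} = {(81,λ), (81,μ), (82,λ), (82,μ)}
  {80, 81, 82} × {λ, μ} = {(80,λ), (80,μ), (81,λ), (81,μ), (82,λ), (82,μ)}
These 15 distinct sets form the basis B.
Close under arbitrary unions to get τ_{X×Y}; counting gives |τ_{X×Y}| = 27.


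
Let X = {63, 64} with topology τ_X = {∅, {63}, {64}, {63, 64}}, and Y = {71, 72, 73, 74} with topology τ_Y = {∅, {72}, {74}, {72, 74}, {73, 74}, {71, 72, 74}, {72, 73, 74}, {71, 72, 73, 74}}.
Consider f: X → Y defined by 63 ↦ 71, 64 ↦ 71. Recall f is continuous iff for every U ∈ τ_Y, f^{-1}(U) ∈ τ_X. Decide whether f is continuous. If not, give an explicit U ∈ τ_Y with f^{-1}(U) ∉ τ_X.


f IS continuous.

Compute f^{-1}(U) for each U ∈ τ_Y:
  U = ∅: f^{-1}(U) = ∅ ∈ τ_X ✓.
  U = {72}: f^{-1}(U) = ∅ ∈ τ_X ✓.
  U = {74}: f^{-1}(U) = ∅ ∈ τ_X ✓.
  U = {72, 74}: f^{-1}(U) = ∅ ∈ τ_X ✓.
  U = {73, 74}: f^{-1}(U) = ∅ ∈ τ_X ✓.
  U = {71, 72, 74}: f^{-1}(U) = {63, 64} ∈ τ_X ✓.
  U = {72, 73, 74}: f^{-1}(U) = ∅ ∈ τ_X ✓.
  U = {71, 72, 73, 74}: f^{-1}(U) = {63, 64} ∈ τ_X ✓.
Every preimage lies in τ_X, so f IS continuous.


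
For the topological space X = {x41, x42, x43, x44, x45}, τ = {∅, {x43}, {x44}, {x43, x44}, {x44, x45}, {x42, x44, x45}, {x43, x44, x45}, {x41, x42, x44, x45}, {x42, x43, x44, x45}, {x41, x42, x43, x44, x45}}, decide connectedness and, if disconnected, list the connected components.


(X, τ) is disconnected; components = [{x43}, {x41, x42, x44, x45}].

Find clopen sets (U ∈ τ with X ∖ U ∈ τ):
  U = ∅, X ∖ U = {x41, x42, x43, x44, x45} — both open, so U is clopen.
  U = {x43}, X ∖ U = {x41, x42, x44, x45} — both open, so U is clopen.
  U = {x41, x42, x44, x45}, X ∖ U = {x43} — both open, so U is clopen.
  U = {x41, x42, x43, x44, x45}, X ∖ U = ∅ — both open, so U is clopen.
Nontrivial clopen(s) exist: e.g. {x41, x42, x44, x45}. So (X, τ) is disconnected.
Compute connected components by grouping points that agree on all clopens:
  component: {x43}
  component: {x41, x42, x44, x45}
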